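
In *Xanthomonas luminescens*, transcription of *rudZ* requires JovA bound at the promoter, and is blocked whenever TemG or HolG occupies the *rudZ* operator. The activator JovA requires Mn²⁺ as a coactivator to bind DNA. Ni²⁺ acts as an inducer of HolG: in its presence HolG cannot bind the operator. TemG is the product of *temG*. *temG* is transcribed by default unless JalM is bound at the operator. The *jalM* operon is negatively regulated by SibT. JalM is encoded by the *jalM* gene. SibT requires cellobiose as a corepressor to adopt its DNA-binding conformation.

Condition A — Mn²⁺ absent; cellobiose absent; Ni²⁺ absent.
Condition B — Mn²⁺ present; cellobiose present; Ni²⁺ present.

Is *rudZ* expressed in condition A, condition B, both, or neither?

neither

Condition A:
Mn²⁺ is absent, so JovA is inactive.
Cellobiose is absent, so SibT is inactive.
With no repressor bound, *jalM* is transcribed.
So JalM is produced and active.
With repressor JalM bound, *temG* is not transcribed.
So TemG is not produced.
Ni²⁺ is absent, so HolG is active.
With repressor HolG bound, *rudZ* is not transcribed.
→ *rudZ* is OFF in A.
Condition B:
Mn²⁺ is present, so JovA is active.
Cellobiose is present, so SibT is active.
With repressor SibT bound, *jalM* is not transcribed.
So JalM is not produced.
With no repressor bound, *temG* is transcribed.
So TemG is produced and active.
Ni²⁺ is present, so HolG is inactive.
With repressor TemG bound, *rudZ* is not transcribed.
→ *rudZ* is OFF in B.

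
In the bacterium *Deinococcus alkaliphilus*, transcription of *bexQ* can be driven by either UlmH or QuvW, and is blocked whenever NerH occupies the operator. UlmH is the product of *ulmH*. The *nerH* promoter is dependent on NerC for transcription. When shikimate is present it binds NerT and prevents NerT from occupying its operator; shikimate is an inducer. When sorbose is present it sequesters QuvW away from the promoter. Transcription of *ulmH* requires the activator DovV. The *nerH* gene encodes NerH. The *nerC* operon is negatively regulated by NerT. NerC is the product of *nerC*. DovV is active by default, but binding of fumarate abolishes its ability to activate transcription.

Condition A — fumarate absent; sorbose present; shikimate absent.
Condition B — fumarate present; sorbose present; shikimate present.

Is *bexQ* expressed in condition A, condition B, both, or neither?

Condition A:
Fumarate is absent, so DovV is active.
No repressor is bound and DovV is active, so *ulmH* is transcribed.
So UlmH is produced and active.
Sorbose is present, so QuvW is inactive.
Shikimate is absent, so NerT is active.
With repressor NerT bound, *nerC* is not transcribed.
So NerC is not produced.
Required activator NerC is absent, so *nerH* is not transcribed.
So NerH is not produced.
Activator UlmH is present, so *bexQ* is transcribed.
→ *bexQ* is ON in A.
Condition B:
Fumarate is present, so DovV is inactive.
Required activator DovV is absent, so *ulmH* is not transcribed.
So UlmH is not produced.
Sorbose is present, so QuvW is inactive.
Shikimate is present, so NerT is inactive.
With no repressor bound, *nerC* is transcribed.
So NerC is produced and active.
No repressor is bound and NerC is active, so *nerH* is transcribed.
So NerH is produced and active.
With repressor NerH bound, *bexQ* is not transcribed.
→ *bexQ* is OFF in B.

A only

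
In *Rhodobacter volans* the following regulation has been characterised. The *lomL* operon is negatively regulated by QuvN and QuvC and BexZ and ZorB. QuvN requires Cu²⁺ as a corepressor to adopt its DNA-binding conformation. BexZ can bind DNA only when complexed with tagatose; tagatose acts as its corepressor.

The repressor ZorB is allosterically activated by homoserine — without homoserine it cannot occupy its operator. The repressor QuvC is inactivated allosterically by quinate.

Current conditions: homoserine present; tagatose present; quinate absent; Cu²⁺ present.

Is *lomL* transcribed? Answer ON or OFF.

Cu²⁺ is present, so QuvN is active.
Quinate is absent, so QuvC is active.
Tagatose is present, so BexZ is active.
Homoserine is present, so ZorB is active.
With repressor QuvN bound, *lomL* is not transcribed.

OFF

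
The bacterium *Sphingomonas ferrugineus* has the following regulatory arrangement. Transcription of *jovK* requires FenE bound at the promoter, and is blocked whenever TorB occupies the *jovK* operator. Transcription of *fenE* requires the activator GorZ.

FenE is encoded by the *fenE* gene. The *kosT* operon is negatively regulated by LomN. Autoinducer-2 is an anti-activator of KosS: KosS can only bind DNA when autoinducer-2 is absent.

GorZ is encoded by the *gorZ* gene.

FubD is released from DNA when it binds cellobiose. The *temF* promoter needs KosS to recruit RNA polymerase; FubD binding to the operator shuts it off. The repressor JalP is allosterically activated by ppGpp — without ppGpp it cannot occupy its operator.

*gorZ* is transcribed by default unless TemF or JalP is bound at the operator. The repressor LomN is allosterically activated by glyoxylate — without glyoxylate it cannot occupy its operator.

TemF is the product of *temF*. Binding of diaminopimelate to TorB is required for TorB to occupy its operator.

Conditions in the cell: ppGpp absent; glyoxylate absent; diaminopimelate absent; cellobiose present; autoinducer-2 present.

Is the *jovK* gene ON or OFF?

Cellobiose is present, so FubD is inactive.
Autoinducer-2 is present, so KosS is inactive.
Required activator KosS is absent, so *temF* is not transcribed.
So TemF is not produced.
ppGpp is absent, so JalP is inactive.
With no repressor bound, *gorZ* is transcribed.
So GorZ is produced and active.
No repressor is bound and GorZ is active, so *fenE* is transcribed.
So FenE is produced and active.
Diaminopimelate is absent, so TorB is inactive.
No repressor is bound and FenE is active, so *jovK* is transcribed.

ON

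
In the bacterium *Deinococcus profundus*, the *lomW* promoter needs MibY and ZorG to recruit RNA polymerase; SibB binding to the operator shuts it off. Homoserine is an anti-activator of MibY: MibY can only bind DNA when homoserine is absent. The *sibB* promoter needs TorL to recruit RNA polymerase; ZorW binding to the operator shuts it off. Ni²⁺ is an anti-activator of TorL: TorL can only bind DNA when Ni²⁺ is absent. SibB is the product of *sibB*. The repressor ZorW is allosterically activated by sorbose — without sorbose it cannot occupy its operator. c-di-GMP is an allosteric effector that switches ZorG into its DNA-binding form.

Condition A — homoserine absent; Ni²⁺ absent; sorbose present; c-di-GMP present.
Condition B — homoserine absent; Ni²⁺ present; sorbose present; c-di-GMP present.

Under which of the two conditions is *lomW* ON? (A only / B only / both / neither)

both

Condition A:
Homoserine is absent, so MibY is active.
Ni²⁺ is absent, so TorL is active.
Sorbose is present, so ZorW is active.
With repressor ZorW bound, *sibB* is not transcribed.
So SibB is not produced.
c-di-GMP is present, so ZorG is active.
No repressor is bound and MibY and ZorG are active, so *lomW* is transcribed.
→ *lomW* is ON in A.
Condition B:
Homoserine is absent, so MibY is active.
Ni²⁺ is present, so TorL is inactive.
Sorbose is present, so ZorW is active.
With repressor ZorW bound, *sibB* is not transcribed.
So SibB is not produced.
c-di-GMP is present, so ZorG is active.
No repressor is bound and MibY and ZorG are active, so *lomW* is transcribed.
→ *lomW* is ON in B.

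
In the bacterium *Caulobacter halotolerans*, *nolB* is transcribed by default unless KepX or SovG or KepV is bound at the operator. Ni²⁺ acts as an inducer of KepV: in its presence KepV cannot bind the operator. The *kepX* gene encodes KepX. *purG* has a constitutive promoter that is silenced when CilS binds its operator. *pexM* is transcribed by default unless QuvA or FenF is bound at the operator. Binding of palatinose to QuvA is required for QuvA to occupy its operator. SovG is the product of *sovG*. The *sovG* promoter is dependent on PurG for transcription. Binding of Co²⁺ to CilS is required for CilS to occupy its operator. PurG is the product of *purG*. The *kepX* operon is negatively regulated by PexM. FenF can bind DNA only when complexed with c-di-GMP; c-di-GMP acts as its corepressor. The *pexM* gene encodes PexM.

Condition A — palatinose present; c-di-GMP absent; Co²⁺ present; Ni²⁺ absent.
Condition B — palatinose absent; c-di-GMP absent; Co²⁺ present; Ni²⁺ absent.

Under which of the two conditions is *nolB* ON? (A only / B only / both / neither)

neither

Condition A:
Palatinose is present, so QuvA is active.
c-di-GMP is absent, so FenF is inactive.
With repressor QuvA bound, *pexM* is not transcribed.
So PexM is not produced.
With no repressor bound, *kepX* is transcribed.
So KepX is produced and active.
Co²⁺ is present, so CilS is active.
With repressor CilS bound, *purG* is not transcribed.
So PurG is not produced.
Required activator PurG is absent, so *sovG* is not transcribed.
So SovG is not produced.
Ni²⁺ is absent, so KepV is active.
With repressor KepX bound, *nolB* is not transcribed.
→ *nolB* is OFF in A.
Condition B:
Palatinose is absent, so QuvA is inactive.
c-di-GMP is absent, so FenF is inactive.
With no repressor bound, *pexM* is transcribed.
So PexM is produced and active.
With repressor PexM bound, *kepX* is not transcribed.
So KepX is not produced.
Co²⁺ is present, so CilS is active.
With repressor CilS bound, *purG* is not transcribed.
So PurG is not produced.
Required activator PurG is absent, so *sovG* is not transcribed.
So SovG is not produced.
Ni²⁺ is absent, so KepV is active.
With repressor KepV bound, *nolB* is not transcribed.
→ *nolB* is OFF in B.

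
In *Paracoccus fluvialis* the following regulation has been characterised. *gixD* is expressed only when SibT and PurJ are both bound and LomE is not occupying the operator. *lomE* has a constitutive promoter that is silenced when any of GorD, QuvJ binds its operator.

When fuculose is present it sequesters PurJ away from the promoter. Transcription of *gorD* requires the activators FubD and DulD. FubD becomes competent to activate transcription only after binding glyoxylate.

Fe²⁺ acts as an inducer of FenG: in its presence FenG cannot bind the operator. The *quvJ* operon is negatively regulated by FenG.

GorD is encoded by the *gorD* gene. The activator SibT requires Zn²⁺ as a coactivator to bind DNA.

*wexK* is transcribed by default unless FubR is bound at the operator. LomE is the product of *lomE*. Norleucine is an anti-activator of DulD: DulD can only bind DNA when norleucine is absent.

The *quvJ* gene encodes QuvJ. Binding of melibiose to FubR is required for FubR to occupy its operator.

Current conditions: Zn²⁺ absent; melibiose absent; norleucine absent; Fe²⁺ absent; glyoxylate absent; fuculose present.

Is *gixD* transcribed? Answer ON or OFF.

Zn²⁺ is absent, so SibT is inactive.
Fuculose is present, so PurJ is inactive.
Glyoxylate is absent, so FubD is inactive.
Norleucine is absent, so DulD is active.
Required activator FubD is absent, so *gorD* is not transcribed.
So GorD is not produced.
Fe²⁺ is absent, so FenG is active.
With repressor FenG bound, *quvJ* is not transcribed.
So QuvJ is not produced.
With no repressor bound, *lomE* is transcribed.
So LomE is produced and active.
With repressor LomE bound, *gixD* is not transcribed.

OFF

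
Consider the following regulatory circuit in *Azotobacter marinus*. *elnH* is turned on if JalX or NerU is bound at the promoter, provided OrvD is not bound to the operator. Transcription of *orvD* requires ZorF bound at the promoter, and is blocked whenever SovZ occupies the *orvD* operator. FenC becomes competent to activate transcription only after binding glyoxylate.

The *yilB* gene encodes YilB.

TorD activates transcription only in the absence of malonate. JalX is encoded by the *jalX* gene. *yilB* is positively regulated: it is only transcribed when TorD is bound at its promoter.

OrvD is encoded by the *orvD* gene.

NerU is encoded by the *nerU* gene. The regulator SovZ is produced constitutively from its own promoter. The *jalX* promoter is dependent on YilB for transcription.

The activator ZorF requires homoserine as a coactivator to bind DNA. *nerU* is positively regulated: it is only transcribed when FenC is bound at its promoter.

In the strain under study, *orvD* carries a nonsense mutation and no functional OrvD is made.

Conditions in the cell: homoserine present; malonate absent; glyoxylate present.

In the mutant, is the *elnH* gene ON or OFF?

ON

Malonate is absent, so TorD is active.
No repressor is bound and TorD is active, so *yilB* is transcribed.
So YilB is produced and active.
No repressor is bound and YilB is active, so *jalX* is transcribed.
So JalX is produced and active.
OrvD is non-functional in this strain, so it has no effect.
Glyoxylate is present, so FenC is active.
No repressor is bound and FenC is active, so *nerU* is transcribed.
So NerU is produced and active.
Activator JalX is present, so *elnH* is transcribed.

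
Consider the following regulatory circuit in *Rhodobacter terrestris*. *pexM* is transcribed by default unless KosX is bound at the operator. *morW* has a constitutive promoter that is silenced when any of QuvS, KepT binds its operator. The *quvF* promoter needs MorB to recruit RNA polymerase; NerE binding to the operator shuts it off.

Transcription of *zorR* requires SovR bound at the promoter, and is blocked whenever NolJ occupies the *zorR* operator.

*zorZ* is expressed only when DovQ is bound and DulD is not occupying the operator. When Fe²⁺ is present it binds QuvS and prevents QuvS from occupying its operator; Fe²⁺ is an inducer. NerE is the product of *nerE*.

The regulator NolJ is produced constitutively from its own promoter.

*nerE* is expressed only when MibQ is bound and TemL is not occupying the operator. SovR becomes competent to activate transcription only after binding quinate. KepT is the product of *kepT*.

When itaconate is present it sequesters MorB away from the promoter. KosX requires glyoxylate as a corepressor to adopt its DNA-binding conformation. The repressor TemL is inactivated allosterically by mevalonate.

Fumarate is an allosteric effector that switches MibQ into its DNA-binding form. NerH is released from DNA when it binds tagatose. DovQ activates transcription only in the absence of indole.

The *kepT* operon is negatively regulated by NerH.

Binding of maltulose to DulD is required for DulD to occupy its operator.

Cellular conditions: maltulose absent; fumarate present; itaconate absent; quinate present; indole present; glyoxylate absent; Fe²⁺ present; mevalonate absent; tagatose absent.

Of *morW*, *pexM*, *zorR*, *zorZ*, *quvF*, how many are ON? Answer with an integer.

Fe²⁺ is present, so QuvS is inactive.
Tagatose is absent, so NerH is active.
With repressor NerH bound, *kepT* is not transcribed.
So KepT is not produced.
With no repressor bound, *morW* is transcribed.
→ *morW* is ON.
Glyoxylate is absent, so KosX is inactive.
With no repressor bound, *pexM* is transcribed.
→ *pexM* is ON.
Quinate is present, so SovR is active.
NolJ is produced constitutively and is active.
With repressor NolJ bound, *zorR* is not transcribed.
→ *zorR* is OFF.
Indole is present, so DovQ is inactive.
Maltulose is absent, so DulD is inactive.
Required activator DovQ is absent, so *zorZ* is not transcribed.
→ *zorZ* is OFF.
Itaconate is absent, so MorB is active.
Mevalonate is absent, so TemL is active.
Fumarate is present, so MibQ is active.
With repressor TemL bound, *nerE* is not transcribed.
So NerE is not produced.
No repressor is bound and MorB is active, so *quvF* is transcribed.
→ *quvF* is ON.
3 of the 5 genes are transcribed.

3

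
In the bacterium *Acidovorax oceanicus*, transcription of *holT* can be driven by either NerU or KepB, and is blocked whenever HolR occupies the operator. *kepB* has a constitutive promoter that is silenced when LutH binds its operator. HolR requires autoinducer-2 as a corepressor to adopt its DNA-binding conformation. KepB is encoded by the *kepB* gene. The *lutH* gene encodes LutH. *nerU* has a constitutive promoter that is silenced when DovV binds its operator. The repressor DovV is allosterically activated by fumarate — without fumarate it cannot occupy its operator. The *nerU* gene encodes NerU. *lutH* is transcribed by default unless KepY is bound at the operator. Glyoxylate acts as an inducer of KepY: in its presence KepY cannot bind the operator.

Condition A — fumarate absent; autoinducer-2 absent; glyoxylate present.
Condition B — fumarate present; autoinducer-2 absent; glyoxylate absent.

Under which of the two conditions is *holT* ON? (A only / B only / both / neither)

Condition A:
Fumarate is absent, so DovV is inactive.
With no repressor bound, *nerU* is transcribed.
So NerU is produced and active.
Autoinducer-2 is absent, so HolR is inactive.
Glyoxylate is present, so KepY is inactive.
With no repressor bound, *lutH* is transcribed.
So LutH is produced and active.
With repressor LutH bound, *kepB* is not transcribed.
So KepB is not produced.
Activator NerU is present, so *holT* is transcribed.
→ *holT* is ON in A.
Condition B:
Fumarate is present, so DovV is active.
With repressor DovV bound, *nerU* is not transcribed.
So NerU is not produced.
Autoinducer-2 is absent, so HolR is inactive.
Glyoxylate is absent, so KepY is active.
With repressor KepY bound, *lutH* is not transcribed.
So LutH is not produced.
With no repressor bound, *kepB* is transcribed.
So KepB is produced and active.
Activator KepB is present, so *holT* is transcribed.
→ *holT* is ON in B.

both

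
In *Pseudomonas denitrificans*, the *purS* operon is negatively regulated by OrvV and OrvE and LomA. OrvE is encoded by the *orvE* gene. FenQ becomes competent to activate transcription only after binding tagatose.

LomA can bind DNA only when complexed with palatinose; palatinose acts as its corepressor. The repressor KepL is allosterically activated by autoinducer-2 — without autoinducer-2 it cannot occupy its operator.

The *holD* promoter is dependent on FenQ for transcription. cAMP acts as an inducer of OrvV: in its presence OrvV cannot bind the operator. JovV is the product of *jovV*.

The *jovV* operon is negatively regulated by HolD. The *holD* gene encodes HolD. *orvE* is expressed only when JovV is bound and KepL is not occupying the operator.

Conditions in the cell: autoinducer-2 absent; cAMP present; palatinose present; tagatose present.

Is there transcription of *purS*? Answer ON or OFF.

OFF

cAMP is present, so OrvV is inactive.
Tagatose is present, so FenQ is active.
No repressor is bound and FenQ is active, so *holD* is transcribed.
So HolD is produced and active.
With repressor HolD bound, *jovV* is not transcribed.
So JovV is not produced.
Autoinducer-2 is absent, so KepL is inactive.
Required activator JovV is absent, so *orvE* is not transcribed.
So OrvE is not produced.
Palatinose is present, so LomA is active.
With repressor LomA bound, *purS* is not transcribed.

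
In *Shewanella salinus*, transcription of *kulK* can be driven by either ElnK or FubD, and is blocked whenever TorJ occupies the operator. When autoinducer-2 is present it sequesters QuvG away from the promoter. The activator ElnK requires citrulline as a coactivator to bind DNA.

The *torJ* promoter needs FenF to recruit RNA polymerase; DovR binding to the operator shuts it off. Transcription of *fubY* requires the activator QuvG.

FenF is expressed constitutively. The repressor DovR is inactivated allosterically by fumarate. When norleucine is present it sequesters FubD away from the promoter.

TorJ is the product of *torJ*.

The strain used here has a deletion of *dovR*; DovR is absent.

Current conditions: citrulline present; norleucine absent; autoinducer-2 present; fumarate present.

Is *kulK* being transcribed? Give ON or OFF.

DovR is non-functional in this strain, so it has no effect.
FenF is produced constitutively and is active.
No repressor is bound and FenF is active, so *torJ* is transcribed.
So TorJ is produced and active.
Citrulline is present, so ElnK is active.
Norleucine is absent, so FubD is active.
With repressor TorJ bound, *kulK* is not transcribed.

OFF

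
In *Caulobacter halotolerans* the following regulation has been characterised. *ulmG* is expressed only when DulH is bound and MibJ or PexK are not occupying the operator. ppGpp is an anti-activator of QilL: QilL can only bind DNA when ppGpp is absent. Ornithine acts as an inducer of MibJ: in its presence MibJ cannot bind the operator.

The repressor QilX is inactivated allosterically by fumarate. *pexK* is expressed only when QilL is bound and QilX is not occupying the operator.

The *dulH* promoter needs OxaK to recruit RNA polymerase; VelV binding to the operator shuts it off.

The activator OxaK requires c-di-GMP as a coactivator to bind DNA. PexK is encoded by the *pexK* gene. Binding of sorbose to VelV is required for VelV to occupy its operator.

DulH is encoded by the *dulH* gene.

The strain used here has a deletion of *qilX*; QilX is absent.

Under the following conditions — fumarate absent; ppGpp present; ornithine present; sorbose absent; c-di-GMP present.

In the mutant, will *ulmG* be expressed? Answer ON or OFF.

ON

Ornithine is present, so MibJ is inactive.
c-di-GMP is present, so OxaK is active.
Sorbose is absent, so VelV is inactive.
No repressor is bound and OxaK is active, so *dulH* is transcribed.
So DulH is produced and active.
QilX is non-functional in this strain, so it has no effect.
ppGpp is present, so QilL is inactive.
Required activator QilL is absent, so *pexK* is not transcribed.
So PexK is not produced.
No repressor is bound and DulH is active, so *ulmG* is transcribed.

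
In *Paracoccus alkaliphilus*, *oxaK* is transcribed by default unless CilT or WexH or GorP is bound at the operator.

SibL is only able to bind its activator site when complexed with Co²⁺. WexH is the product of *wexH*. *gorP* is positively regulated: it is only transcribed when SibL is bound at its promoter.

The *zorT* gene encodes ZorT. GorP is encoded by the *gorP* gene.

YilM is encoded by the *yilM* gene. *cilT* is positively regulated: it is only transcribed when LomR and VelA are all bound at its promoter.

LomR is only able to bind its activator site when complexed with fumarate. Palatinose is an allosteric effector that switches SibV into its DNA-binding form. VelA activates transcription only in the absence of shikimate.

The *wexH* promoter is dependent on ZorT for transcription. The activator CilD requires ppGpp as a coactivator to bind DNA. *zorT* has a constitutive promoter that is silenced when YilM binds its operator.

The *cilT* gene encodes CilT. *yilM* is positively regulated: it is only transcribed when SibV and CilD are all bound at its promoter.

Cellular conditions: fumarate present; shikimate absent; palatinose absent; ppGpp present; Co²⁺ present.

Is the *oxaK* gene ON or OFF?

Fumarate is present, so LomR is active.
Shikimate is absent, so VelA is active.
No repressor is bound and LomR and VelA are active, so *cilT* is transcribed.
So CilT is produced and active.
Palatinose is absent, so SibV is inactive.
ppGpp is present, so CilD is active.
Required activator SibV is absent, so *yilM* is not transcribed.
So YilM is not produced.
With no repressor bound, *zorT* is transcribed.
So ZorT is produced and active.
No repressor is bound and ZorT is active, so *wexH* is transcribed.
So WexH is produced and active.
Co²⁺ is present, so SibL is active.
No repressor is bound and SibL is active, so *gorP* is transcribed.
So GorP is produced and active.
With repressor CilT bound, *oxaK* is not transcribed.

OFF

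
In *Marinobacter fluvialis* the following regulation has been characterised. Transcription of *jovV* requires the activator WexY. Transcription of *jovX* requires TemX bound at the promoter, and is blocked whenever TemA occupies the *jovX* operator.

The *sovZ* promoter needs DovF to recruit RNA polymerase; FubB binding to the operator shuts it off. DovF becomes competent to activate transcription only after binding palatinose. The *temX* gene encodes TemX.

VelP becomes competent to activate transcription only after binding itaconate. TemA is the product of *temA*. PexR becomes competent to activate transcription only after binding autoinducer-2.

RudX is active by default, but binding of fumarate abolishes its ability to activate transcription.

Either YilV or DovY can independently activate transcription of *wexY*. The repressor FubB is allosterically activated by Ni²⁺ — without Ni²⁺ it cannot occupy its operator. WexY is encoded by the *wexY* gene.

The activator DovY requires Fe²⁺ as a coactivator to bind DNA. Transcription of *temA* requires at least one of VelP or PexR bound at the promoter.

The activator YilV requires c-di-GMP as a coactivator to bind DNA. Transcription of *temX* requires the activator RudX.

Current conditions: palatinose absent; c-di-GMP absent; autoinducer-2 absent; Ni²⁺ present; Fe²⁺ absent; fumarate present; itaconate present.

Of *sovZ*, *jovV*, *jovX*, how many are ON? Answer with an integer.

Palatinose is absent, so DovF is inactive.
Ni²⁺ is present, so FubB is active.
With repressor FubB bound, *sovZ* is not transcribed.
→ *sovZ* is OFF.
c-di-GMP is absent, so YilV is inactive.
Fe²⁺ is absent, so DovY is inactive.
No activator is available at the *wexY* promoter, so *wexY* is not transcribed.
So WexY is not produced.
Required activator WexY is absent, so *jovV* is not transcribed.
→ *jovV* is OFF.
Fumarate is present, so RudX is inactive.
Required activator RudX is absent, so *temX* is not transcribed.
So TemX is not produced.
Itaconate is present, so VelP is active.
Autoinducer-2 is absent, so PexR is inactive.
Activator VelP is present, so *temA* is transcribed.
So TemA is produced and active.
With repressor TemA bound, *jovX* is not transcribed.
→ *jovX* is OFF.
0 of the 3 genes are transcribed.

0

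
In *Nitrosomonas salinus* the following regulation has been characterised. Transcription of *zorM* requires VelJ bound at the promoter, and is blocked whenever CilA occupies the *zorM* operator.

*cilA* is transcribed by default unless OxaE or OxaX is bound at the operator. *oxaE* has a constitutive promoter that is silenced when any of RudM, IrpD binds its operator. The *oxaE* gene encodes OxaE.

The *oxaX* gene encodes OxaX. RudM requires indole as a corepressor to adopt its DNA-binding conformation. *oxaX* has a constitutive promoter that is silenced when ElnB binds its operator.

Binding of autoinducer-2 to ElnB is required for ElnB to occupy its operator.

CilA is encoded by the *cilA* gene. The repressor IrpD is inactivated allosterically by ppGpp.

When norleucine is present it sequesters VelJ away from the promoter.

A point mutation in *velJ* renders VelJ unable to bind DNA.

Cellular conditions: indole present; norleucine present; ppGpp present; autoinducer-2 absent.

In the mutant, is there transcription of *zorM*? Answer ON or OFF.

Indole is present, so RudM is active.
ppGpp is present, so IrpD is inactive.
With repressor RudM bound, *oxaE* is not transcribed.
So OxaE is not produced.
Autoinducer-2 is absent, so ElnB is inactive.
With no repressor bound, *oxaX* is transcribed.
So OxaX is produced and active.
With repressor OxaX bound, *cilA* is not transcribed.
So CilA is not produced.
VelJ is non-functional in this strain, so it has no effect.
Required activator VelJ is absent, so *zorM* is not transcribed.

OFF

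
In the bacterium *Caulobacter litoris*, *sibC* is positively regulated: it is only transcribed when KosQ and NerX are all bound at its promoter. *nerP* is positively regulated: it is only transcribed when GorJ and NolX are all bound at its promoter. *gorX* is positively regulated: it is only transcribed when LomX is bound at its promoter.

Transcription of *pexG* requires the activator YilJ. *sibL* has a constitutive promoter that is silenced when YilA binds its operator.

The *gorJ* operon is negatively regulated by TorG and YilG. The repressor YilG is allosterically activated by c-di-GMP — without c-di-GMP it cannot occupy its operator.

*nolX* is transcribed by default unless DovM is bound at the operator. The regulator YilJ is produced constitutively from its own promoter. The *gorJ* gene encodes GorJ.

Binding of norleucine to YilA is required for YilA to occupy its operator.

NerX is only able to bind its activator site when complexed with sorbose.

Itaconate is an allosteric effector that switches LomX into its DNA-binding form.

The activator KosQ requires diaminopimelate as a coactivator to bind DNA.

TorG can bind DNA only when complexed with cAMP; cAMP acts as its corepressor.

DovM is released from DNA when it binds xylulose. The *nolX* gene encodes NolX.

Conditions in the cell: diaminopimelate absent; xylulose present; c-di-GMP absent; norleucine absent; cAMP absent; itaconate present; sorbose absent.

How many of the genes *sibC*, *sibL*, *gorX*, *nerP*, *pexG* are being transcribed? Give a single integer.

4

Diaminopimelate is absent, so KosQ is inactive.
Sorbose is absent, so NerX is inactive.
Required activator KosQ is absent, so *sibC* is not transcribed.
→ *sibC* is OFF.
Norleucine is absent, so YilA is inactive.
With no repressor bound, *sibL* is transcribed.
→ *sibL* is ON.
Itaconate is present, so LomX is active.
No repressor is bound and LomX is active, so *gorX* is transcribed.
→ *gorX* is ON.
cAMP is absent, so TorG is inactive.
c-di-GMP is absent, so YilG is inactive.
With no repressor bound, *gorJ* is transcribed.
So GorJ is produced and active.
Xylulose is present, so DovM is inactive.
With no repressor bound, *nolX* is transcribed.
So NolX is produced and active.
No repressor is bound and GorJ and NolX are active, so *nerP* is transcribed.
→ *nerP* is ON.
YilJ is produced constitutively and is active.
No repressor is bound and YilJ is active, so *pexG* is transcribed.
→ *pexG* is ON.
4 of the 5 genes are transcribed.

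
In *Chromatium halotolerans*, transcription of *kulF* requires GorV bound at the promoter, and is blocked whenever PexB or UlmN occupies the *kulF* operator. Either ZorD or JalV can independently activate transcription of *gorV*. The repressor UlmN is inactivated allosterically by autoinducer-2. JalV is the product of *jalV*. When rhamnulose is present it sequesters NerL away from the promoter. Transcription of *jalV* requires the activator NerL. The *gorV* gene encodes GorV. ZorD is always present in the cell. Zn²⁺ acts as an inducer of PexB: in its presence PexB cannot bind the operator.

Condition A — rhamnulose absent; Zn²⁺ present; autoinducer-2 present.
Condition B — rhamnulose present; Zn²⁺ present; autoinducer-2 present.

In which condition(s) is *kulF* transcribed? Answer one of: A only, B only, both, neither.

both

Condition A:
ZorD is produced constitutively and is active.
Rhamnulose is absent, so NerL is active.
No repressor is bound and NerL is active, so *jalV* is transcribed.
So JalV is produced and active.
Activator ZorD is present, so *gorV* is transcribed.
So GorV is produced and active.
Zn²⁺ is present, so PexB is inactive.
Autoinducer-2 is present, so UlmN is inactive.
No repressor is bound and GorV is active, so *kulF* is transcribed.
→ *kulF* is ON in A.
Condition B:
ZorD is produced constitutively and is active.
Rhamnulose is present, so NerL is inactive.
Required activator NerL is absent, so *jalV* is not transcribed.
So JalV is not produced.
Activator ZorD is present, so *gorV* is transcribed.
So GorV is produced and active.
Zn²⁺ is present, so PexB is inactive.
Autoinducer-2 is present, so UlmN is inactive.
No repressor is bound and GorV is active, so *kulF* is transcribed.
→ *kulF* is ON in B.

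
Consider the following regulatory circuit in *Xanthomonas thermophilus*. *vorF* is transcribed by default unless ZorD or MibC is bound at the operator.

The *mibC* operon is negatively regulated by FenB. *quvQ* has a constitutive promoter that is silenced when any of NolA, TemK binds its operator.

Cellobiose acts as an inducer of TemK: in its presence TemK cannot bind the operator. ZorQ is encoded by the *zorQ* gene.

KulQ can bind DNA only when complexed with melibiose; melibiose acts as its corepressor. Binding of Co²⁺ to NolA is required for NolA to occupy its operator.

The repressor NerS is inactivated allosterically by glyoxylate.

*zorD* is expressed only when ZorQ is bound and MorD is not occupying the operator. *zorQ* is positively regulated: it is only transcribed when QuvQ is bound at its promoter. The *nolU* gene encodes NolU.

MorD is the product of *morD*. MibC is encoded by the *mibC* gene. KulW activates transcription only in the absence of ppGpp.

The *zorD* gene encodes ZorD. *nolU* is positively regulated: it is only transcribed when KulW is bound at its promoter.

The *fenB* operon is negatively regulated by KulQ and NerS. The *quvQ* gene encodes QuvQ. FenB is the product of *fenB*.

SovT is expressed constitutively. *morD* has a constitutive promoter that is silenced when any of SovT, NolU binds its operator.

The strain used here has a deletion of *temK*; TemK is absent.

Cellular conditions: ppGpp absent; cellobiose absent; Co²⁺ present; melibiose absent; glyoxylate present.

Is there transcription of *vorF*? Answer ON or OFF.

Co²⁺ is present, so NolA is active.
TemK is non-functional in this strain, so it has no effect.
With repressor NolA bound, *quvQ* is not transcribed.
So QuvQ is not produced.
Required activator QuvQ is absent, so *zorQ* is not transcribed.
So ZorQ is not produced.
SovT is produced constitutively and is active.
ppGpp is absent, so KulW is active.
No repressor is bound and KulW is active, so *nolU* is transcribed.
So NolU is produced and active.
With repressor SovT bound, *morD* is not transcribed.
So MorD is not produced.
Required activator ZorQ is absent, so *zorD* is not transcribed.
So ZorD is not produced.
Melibiose is absent, so KulQ is inactive.
Glyoxylate is present, so NerS is inactive.
With no repressor bound, *fenB* is transcribed.
So FenB is produced and active.
With repressor FenB bound, *mibC* is not transcribed.
So MibC is not produced.
With no repressor bound, *vorF* is transcribed.

ON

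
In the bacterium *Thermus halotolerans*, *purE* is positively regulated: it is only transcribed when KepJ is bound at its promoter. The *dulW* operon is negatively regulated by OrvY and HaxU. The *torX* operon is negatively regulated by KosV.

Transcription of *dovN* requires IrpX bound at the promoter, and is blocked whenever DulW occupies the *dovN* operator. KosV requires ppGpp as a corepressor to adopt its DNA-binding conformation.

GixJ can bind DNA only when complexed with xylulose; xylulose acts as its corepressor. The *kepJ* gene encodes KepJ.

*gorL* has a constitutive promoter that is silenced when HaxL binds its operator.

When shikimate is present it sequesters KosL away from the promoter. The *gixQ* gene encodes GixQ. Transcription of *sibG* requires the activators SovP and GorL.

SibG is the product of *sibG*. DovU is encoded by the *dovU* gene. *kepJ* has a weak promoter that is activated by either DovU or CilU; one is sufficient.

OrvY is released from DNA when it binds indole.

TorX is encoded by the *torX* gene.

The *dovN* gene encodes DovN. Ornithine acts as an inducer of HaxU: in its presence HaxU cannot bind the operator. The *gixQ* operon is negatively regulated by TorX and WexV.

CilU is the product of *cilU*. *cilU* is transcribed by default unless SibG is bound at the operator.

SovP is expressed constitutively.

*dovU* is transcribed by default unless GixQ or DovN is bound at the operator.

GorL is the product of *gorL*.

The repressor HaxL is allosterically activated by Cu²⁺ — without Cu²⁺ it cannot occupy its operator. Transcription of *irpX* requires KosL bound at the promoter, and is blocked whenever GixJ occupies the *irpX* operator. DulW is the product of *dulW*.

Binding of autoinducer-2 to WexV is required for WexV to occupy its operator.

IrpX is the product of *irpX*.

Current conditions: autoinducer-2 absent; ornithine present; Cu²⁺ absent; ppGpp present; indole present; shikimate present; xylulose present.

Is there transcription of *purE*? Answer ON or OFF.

ppGpp is present, so KosV is active.
With repressor KosV bound, *torX* is not transcribed.
So TorX is not produced.
Autoinducer-2 is absent, so WexV is inactive.
With no repressor bound, *gixQ* is transcribed.
So GixQ is produced and active.
Xylulose is present, so GixJ is active.
Shikimate is present, so KosL is inactive.
With repressor GixJ bound, *irpX* is not transcribed.
So IrpX is not produced.
Indole is present, so OrvY is inactive.
Ornithine is present, so HaxU is inactive.
With no repressor bound, *dulW* is transcribed.
So DulW is produced and active.
With repressor DulW bound, *dovN* is not transcribed.
So DovN is not produced.
With repressor GixQ bound, *dovU* is not transcribed.
So DovU is not produced.
SovP is produced constitutively and is active.
Cu²⁺ is absent, so HaxL is inactive.
With no repressor bound, *gorL* is transcribed.
So GorL is produced and active.
No repressor is bound and SovP and GorL are active, so *sibG* is transcribed.
So SibG is produced and active.
With repressor SibG bound, *cilU* is not transcribed.
So CilU is not produced.
No activator is available at the *kepJ* promoter, so *kepJ* is not transcribed.
So KepJ is not produced.
Required activator KepJ is absent, so *purE* is not transcribed.

OFF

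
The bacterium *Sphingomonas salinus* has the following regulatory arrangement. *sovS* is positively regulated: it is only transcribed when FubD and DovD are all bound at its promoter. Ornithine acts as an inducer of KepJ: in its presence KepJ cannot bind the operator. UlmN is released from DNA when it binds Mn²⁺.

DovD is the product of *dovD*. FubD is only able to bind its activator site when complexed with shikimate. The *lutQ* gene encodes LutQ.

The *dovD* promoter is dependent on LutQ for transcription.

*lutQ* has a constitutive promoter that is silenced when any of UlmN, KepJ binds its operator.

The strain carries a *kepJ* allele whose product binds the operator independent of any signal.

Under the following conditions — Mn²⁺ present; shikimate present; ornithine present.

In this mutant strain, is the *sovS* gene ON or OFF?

Shikimate is present, so FubD is active.
Mn²⁺ is present, so UlmN is inactive.
KepJ is constitutively active in this strain.
With repressor KepJ bound, *lutQ* is not transcribed.
So LutQ is not produced.
Required activator LutQ is absent, so *dovD* is not transcribed.
So DovD is not produced.
Required activator DovD is absent, so *sovS* is not transcribed.

OFF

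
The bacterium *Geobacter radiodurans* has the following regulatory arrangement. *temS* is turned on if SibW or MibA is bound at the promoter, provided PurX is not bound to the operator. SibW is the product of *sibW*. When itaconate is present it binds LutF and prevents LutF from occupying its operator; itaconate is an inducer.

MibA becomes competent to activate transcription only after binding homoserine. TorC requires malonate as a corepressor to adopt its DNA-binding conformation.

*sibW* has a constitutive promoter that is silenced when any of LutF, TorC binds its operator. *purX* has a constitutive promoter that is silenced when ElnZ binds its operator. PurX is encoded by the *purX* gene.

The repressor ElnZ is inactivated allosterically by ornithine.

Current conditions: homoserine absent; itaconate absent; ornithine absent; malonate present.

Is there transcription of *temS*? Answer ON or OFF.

OFF

Itaconate is absent, so LutF is active.
Malonate is present, so TorC is active.
With repressor LutF bound, *sibW* is not transcribed.
So SibW is not produced.
Ornithine is absent, so ElnZ is active.
With repressor ElnZ bound, *purX* is not transcribed.
So PurX is not produced.
Homoserine is absent, so MibA is inactive.
No activator is available at the *temS* promoter, so *temS* is not transcribed.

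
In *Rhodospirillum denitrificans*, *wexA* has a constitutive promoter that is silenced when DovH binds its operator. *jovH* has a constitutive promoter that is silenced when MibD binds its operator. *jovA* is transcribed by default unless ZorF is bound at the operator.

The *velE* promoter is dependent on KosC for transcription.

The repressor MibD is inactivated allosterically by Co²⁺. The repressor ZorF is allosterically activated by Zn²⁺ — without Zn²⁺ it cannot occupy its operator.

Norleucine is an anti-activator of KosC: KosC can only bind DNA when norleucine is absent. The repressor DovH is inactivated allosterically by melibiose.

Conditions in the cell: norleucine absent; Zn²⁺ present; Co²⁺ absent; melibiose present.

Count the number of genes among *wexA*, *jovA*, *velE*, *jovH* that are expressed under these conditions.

Melibiose is present, so DovH is inactive.
With no repressor bound, *wexA* is transcribed.
→ *wexA* is ON.
Zn²⁺ is present, so ZorF is active.
With repressor ZorF bound, *jovA* is not transcribed.
→ *jovA* is OFF.
Norleucine is absent, so KosC is active.
No repressor is bound and KosC is active, so *velE* is transcribed.
→ *velE* is ON.
Co²⁺ is absent, so MibD is active.
With repressor MibD bound, *jovH* is not transcribed.
→ *jovH* is OFF.
2 of the 4 genes are transcribed.

2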